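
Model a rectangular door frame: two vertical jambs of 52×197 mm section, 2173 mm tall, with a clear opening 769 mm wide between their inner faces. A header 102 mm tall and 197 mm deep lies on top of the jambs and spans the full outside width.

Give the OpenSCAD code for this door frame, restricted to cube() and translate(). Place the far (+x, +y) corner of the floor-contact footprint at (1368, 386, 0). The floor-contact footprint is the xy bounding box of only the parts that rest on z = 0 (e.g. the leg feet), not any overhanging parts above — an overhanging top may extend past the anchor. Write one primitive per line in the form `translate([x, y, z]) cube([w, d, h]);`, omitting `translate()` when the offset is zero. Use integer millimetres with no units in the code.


translate([495, 189, 0]) cube([52, 197, 2173]);
translate([1316, 189, 0]) cube([52, 197, 2173]);
translate([495, 189, 2173]) cube([873, 197, 102]);


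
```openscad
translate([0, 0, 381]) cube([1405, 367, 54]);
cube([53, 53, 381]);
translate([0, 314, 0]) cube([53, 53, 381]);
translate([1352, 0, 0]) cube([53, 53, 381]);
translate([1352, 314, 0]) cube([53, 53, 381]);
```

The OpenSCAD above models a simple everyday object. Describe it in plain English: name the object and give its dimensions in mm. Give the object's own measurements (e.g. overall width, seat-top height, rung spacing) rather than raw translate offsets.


A bench: a 1405×367 mm seat slab, 54 mm thick, top at z = 435 mm, on four 53×53 mm square legs flush with the seat corners and standing on z = 0.


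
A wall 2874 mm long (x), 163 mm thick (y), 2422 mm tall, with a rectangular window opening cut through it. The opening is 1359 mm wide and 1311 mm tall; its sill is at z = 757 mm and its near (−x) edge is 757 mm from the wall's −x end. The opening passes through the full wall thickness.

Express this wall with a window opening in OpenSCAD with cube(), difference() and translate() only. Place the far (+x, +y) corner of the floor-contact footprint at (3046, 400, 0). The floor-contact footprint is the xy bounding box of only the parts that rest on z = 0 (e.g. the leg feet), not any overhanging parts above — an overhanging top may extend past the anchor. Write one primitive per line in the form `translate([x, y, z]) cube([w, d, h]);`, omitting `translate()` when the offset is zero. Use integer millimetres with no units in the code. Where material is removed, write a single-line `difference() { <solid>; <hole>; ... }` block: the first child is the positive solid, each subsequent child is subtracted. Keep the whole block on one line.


difference() { translate([172, 237, 0]) cube([2874, 163, 2422]); translate([929, 237, 757]) cube([1359, 163, 1311]); }


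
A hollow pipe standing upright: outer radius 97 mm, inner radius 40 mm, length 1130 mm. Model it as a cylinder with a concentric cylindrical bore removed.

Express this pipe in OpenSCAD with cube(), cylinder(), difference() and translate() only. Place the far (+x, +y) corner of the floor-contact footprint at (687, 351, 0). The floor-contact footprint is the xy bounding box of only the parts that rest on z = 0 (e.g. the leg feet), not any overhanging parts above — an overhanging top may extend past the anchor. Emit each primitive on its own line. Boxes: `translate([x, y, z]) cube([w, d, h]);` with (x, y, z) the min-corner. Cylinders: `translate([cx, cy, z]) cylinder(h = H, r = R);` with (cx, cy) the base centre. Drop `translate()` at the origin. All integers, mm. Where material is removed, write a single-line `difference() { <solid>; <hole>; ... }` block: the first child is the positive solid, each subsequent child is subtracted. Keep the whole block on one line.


difference() { translate([590, 254, 0]) cylinder(h = 1130, r = 97); translate([590, 254, 0]) cylinder(h = 1130, r = 40); }


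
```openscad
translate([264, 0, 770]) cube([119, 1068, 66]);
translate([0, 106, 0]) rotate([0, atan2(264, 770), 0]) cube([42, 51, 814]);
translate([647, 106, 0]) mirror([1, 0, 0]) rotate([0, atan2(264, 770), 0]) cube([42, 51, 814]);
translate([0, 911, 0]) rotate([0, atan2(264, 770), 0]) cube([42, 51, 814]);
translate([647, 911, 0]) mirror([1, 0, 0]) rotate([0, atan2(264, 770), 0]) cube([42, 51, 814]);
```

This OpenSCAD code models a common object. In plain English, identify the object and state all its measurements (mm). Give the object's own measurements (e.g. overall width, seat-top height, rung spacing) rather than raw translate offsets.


A sawhorse. A 119×1068×66 mm beam (x, y, z) sits on two A-frame leg pairs. Each pair is two raked legs of 42×51 mm section (51 mm along y) splaying symmetrically in x. Each leg rises 770 mm vertically over 264 mm of horizontal reach and is 814 mm long along its own axis. Every leg's outer bottom edge rests on the floor and its outer top edge meets a bottom edge of the beam — the left legs (tilting toward +x) meet the beam's −x bottom edge, the right legs (their mirror images, tilting toward −x) meet its +x bottom edge — so the leg tops tuck under the beam, the beam's underside is 770 mm above the floor, and the feet are 647 mm apart outside-to-outside with the beam centred between them. The two leg pairs are set in 106 mm from either end of the beam.


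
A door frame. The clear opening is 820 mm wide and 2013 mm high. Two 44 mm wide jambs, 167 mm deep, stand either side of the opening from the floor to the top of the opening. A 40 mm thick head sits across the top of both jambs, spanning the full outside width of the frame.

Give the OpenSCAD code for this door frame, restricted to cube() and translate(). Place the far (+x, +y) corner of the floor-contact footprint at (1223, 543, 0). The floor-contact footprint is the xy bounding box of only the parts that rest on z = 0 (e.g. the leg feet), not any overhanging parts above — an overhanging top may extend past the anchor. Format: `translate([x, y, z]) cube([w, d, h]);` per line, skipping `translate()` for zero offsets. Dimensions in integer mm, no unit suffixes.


translate([315, 376, 0]) cube([44, 167, 2013]);
translate([1179, 376, 0]) cube([44, 167, 2013]);
translate([315, 376, 2013]) cube([908, 167, 40]);


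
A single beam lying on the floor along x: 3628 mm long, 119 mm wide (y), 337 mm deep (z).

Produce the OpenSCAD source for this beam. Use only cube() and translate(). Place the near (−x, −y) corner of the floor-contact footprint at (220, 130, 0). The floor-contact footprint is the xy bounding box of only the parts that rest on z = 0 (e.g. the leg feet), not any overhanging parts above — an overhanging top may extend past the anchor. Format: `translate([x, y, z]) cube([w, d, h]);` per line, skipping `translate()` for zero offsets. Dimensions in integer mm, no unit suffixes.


translate([220, 130, 0]) cube([3628, 119, 337]);


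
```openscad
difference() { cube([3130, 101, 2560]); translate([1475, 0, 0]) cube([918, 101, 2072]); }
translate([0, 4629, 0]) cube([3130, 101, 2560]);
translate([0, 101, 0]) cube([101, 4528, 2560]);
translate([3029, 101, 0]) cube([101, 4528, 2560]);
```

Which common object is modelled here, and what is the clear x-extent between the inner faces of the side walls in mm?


A single room. The interior width is 2928 mm.

Four walls enclosing a rectangle with a door in the front wall — a room. Outside width 3130 minus two 101 mm walls gives 2928 mm.


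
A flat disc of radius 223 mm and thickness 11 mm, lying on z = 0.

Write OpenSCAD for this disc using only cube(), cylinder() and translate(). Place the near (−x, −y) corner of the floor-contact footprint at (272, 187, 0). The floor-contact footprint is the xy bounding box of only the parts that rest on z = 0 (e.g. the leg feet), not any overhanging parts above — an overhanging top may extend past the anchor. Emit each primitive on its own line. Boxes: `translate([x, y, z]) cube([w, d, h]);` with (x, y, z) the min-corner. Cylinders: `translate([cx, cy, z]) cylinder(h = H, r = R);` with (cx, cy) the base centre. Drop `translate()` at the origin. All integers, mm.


translate([495, 410, 0]) cylinder(h = 11, r = 223);


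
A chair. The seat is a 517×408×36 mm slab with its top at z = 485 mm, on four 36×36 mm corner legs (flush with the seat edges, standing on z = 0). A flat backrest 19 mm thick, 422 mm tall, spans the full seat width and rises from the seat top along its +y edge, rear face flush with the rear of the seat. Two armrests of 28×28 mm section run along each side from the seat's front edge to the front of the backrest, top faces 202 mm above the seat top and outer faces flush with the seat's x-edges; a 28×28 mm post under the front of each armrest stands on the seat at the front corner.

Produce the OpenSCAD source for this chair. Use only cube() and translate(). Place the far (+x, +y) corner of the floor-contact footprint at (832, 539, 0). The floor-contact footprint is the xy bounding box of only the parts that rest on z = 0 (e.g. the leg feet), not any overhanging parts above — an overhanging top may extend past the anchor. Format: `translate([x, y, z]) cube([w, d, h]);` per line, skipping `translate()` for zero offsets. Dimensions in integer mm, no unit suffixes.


// leg_h = 485 - 36 = 449
// arm post h = 202 - 28 = 174
translate([315, 131, 449]) cube([517, 408, 36]);
translate([315, 131, 0]) cube([36, 36, 449]);
translate([796, 131, 0]) cube([36, 36, 449]);
translate([315, 503, 0]) cube([36, 36, 449]);
translate([796, 503, 0]) cube([36, 36, 449]);
translate([315, 520, 485]) cube([517, 19, 422]);
translate([315, 131, 659]) cube([28, 389, 28]);
translate([804, 131, 659]) cube([28, 389, 28]);
translate([315, 131, 485]) cube([28, 28, 174]);
translate([804, 131, 485]) cube([28, 28, 174]);


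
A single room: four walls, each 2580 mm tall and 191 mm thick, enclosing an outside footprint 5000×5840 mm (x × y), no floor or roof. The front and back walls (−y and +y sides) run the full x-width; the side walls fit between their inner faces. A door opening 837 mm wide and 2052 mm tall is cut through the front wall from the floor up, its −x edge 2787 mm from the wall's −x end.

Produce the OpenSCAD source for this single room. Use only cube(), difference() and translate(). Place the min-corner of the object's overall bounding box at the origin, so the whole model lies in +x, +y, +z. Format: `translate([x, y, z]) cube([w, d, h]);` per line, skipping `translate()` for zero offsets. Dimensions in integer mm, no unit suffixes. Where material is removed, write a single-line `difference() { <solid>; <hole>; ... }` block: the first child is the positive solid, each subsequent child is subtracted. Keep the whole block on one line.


difference() { cube([5000, 191, 2580]); translate([2787, 0, 0]) cube([837, 191, 2052]); }
translate([0, 5649, 0]) cube([5000, 191, 2580]);
translate([0, 191, 0]) cube([191, 5458, 2580]);
translate([4809, 191, 0]) cube([191, 5458, 2580]);


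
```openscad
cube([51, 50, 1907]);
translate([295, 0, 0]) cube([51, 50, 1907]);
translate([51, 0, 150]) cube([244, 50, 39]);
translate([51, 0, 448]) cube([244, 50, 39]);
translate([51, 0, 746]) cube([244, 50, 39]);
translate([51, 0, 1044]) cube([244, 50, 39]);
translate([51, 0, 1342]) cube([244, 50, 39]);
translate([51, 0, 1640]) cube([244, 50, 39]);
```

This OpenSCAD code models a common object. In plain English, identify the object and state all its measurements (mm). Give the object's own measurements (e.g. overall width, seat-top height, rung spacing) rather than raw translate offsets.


A straight ladder. Two 51×50 mm vertical rails, 1907 mm tall, stand 346 mm apart (outside-to-outside) with their front faces coplanar on the −y side. 6 rungs, each 50 mm deep and 39 mm tall, span between the inner faces of the rails, front faces flush with the rails. The lowest rung's underside is at z = 150 mm and rungs are spaced 298 mm apart (underside to underside).


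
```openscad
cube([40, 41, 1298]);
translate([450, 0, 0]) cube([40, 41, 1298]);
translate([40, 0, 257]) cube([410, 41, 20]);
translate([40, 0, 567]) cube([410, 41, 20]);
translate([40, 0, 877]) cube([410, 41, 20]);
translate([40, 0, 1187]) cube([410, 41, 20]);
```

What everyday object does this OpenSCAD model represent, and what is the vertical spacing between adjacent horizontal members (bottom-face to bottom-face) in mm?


A ladder. The rung spacing is 310 mm.

Two tall 40×41 posts with 4 short bars between them — a ladder. Adjacent rungs sit at z = 257 and z = 567, so the spacing is 567 − 257 = 310 mm.


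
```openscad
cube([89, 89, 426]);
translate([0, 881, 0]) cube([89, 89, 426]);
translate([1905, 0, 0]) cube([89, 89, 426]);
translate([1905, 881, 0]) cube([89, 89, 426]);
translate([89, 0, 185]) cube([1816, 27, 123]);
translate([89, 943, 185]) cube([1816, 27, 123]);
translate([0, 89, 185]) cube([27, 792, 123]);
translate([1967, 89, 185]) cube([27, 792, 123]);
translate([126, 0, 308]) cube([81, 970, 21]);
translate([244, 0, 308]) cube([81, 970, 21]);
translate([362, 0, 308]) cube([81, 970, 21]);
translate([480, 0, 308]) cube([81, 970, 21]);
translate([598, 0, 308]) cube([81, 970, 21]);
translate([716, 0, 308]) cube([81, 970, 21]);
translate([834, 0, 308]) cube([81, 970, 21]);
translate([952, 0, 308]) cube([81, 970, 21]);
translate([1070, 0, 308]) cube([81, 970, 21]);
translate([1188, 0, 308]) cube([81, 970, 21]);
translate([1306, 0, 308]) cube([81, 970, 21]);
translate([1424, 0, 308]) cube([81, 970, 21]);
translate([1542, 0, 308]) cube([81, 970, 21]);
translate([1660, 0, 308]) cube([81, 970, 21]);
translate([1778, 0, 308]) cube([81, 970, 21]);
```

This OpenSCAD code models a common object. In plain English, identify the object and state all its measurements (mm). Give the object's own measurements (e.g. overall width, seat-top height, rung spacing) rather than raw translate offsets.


A bed frame 1994 mm long (x) by 970 mm wide (y). Four 89×89 mm corner posts, 426 mm tall, at the corners of the footprint. Four rails of 27 mm thickness and 123 mm height run between adjacent posts with their undersides at z = 185 mm, their outer faces flush with the outside of the frame (the two x-running rails run between the posts' inner faces; the two y-running rails run between the posts' inner faces). 15 slats, each 81 mm wide (x) and 21 mm thick, lie across the top of the two x-running rails, running the full 970 mm width of the frame in y; along x they sit between the end posts with a 37 mm gap after the −x posts and between neighbouring slats, leaving 46 mm before the +x posts.


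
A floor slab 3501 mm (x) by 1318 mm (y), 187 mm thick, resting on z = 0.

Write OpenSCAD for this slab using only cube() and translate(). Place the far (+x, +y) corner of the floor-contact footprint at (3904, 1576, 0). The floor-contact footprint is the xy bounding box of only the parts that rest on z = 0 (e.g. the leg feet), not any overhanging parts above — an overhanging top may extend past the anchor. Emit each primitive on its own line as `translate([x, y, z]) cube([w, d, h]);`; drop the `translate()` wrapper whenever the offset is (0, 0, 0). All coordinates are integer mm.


translate([403, 258, 0]) cube([3501, 1318, 187]);


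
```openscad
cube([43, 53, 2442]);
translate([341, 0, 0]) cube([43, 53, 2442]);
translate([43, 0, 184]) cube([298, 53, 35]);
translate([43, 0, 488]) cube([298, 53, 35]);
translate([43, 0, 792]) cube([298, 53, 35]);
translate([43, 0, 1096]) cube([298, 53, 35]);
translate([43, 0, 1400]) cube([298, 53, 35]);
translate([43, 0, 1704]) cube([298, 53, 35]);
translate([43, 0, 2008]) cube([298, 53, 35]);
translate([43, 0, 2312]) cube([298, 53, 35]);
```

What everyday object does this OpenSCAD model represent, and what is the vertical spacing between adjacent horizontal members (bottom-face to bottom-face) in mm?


A ladder. The rung spacing is 304 mm.

Two tall 43×53 posts with 8 short bars between them — a ladder. Adjacent rungs sit at z = 184 and z = 488, so the spacing is 488 − 184 = 304 mm.


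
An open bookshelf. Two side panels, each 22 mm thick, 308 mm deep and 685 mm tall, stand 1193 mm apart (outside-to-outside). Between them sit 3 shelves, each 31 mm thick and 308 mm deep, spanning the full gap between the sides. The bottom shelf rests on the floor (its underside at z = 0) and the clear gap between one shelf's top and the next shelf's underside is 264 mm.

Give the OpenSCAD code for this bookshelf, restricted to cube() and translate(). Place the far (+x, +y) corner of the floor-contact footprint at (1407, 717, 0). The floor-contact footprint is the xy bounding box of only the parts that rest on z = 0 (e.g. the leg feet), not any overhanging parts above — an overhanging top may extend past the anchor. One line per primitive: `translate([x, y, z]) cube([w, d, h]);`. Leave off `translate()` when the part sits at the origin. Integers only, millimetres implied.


translate([214, 409, 0]) cube([22, 308, 685]);
translate([1385, 409, 0]) cube([22, 308, 685]);
translate([236, 409, 0]) cube([1149, 308, 31]);
translate([236, 409, 295]) cube([1149, 308, 31]);
translate([236, 409, 590]) cube([1149, 308, 31]);


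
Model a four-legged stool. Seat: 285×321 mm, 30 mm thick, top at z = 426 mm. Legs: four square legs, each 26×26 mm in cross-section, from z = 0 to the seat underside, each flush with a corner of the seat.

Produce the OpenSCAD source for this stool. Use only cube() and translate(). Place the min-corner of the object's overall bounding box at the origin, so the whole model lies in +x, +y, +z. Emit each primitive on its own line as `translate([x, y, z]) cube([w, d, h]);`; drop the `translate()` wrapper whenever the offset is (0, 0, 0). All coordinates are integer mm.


translate([0, 0, 396]) cube([285, 321, 30]);
cube([26, 26, 396]);
translate([259, 0, 0]) cube([26, 26, 396]);
translate([0, 295, 0]) cube([26, 26, 396]);
translate([259, 295, 0]) cube([26, 26, 396]);


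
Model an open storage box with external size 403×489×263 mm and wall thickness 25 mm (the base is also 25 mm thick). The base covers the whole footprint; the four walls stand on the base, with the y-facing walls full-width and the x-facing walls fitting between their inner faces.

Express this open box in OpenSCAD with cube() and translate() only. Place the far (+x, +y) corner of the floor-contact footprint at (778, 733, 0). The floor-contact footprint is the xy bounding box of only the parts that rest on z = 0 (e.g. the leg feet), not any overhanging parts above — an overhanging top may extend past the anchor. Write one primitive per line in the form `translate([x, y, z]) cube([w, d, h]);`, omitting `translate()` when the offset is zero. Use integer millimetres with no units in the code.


translate([375, 244, 0]) cube([403, 489, 25]);
translate([375, 244, 25]) cube([403, 25, 238]);
translate([375, 708, 25]) cube([403, 25, 238]);
translate([375, 269, 25]) cube([25, 439, 238]);
translate([753, 269, 25]) cube([25, 439, 238]);


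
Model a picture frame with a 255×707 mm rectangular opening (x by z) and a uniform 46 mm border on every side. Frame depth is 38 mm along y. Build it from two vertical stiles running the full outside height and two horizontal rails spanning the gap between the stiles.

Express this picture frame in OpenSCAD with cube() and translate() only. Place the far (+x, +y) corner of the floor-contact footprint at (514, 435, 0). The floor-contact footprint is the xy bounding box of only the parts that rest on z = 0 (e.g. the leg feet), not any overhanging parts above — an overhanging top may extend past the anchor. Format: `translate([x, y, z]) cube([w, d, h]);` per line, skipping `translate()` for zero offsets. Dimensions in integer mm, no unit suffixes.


translate([167, 397, 0]) cube([46, 38, 799]);
translate([468, 397, 0]) cube([46, 38, 799]);
translate([213, 397, 0]) cube([255, 38, 46]);
translate([213, 397, 753]) cube([255, 38, 46]);


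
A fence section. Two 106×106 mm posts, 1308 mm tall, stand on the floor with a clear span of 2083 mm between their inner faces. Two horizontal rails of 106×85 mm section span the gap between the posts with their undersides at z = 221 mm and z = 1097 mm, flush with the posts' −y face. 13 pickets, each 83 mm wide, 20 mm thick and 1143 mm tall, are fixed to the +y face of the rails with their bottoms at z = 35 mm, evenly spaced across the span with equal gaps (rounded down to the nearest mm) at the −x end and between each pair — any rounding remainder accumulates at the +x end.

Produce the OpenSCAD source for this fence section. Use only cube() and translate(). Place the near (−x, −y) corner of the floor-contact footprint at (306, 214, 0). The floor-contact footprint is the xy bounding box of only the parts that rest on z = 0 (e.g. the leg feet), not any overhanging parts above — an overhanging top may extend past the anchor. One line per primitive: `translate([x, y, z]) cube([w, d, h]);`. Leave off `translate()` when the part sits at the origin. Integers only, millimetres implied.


translate([306, 214, 0]) cube([106, 106, 1308]);
translate([2495, 214, 0]) cube([106, 106, 1308]);
translate([412, 214, 221]) cube([2083, 106, 85]);
translate([412, 214, 1097]) cube([2083, 106, 85]);
translate([483, 320, 35]) cube([83, 20, 1143]);
translate([637, 320, 35]) cube([83, 20, 1143]);
translate([791, 320, 35]) cube([83, 20, 1143]);
translate([945, 320, 35]) cube([83, 20, 1143]);
translate([1099, 320, 35]) cube([83, 20, 1143]);
translate([1253, 320, 35]) cube([83, 20, 1143]);
translate([1407, 320, 35]) cube([83, 20, 1143]);
translate([1561, 320, 35]) cube([83, 20, 1143]);
translate([1715, 320, 35]) cube([83, 20, 1143]);
translate([1869, 320, 35]) cube([83, 20, 1143]);
translate([2023, 320, 35]) cube([83, 20, 1143]);
translate([2177, 320, 35]) cube([83, 20, 1143]);
translate([2331, 320, 35]) cube([83, 20, 1143]);


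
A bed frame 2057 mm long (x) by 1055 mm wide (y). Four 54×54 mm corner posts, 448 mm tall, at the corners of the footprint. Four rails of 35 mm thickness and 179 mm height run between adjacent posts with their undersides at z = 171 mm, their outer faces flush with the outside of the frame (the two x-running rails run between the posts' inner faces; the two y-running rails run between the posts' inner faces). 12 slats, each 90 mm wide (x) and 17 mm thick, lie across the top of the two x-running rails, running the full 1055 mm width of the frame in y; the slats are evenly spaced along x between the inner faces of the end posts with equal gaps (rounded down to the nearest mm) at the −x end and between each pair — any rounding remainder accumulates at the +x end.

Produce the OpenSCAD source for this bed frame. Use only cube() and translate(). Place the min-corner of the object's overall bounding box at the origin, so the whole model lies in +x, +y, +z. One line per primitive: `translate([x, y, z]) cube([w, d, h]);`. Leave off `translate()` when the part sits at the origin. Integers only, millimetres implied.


// slat z = rail_z + rail_h = 171 + 179 = 350
// slat gap = ⌊(1949 − 12·90) / 13⌋ = 66
cube([54, 54, 448]);
translate([0, 1001, 0]) cube([54, 54, 448]);
translate([2003, 0, 0]) cube([54, 54, 448]);
translate([2003, 1001, 0]) cube([54, 54, 448]);
translate([54, 0, 171]) cube([1949, 35, 179]);
translate([54, 1020, 171]) cube([1949, 35, 179]);
translate([0, 54, 171]) cube([35, 947, 179]);
translate([2022, 54, 171]) cube([35, 947, 179]);
translate([120, 0, 350]) cube([90, 1055, 17]);
translate([276, 0, 350]) cube([90, 1055, 17]);
translate([432, 0, 350]) cube([90, 1055, 17]);
translate([588, 0, 350]) cube([90, 1055, 17]);
translate([744, 0, 350]) cube([90, 1055, 17]);
translate([900, 0, 350]) cube([90, 1055, 17]);
translate([1056, 0, 350]) cube([90, 1055, 17]);
translate([1212, 0, 350]) cube([90, 1055, 17]);
translate([1368, 0, 350]) cube([90, 1055, 17]);
translate([1524, 0, 350]) cube([90, 1055, 17]);
translate([1680, 0, 350]) cube([90, 1055, 17]);
translate([1836, 0, 350]) cube([90, 1055, 17]);


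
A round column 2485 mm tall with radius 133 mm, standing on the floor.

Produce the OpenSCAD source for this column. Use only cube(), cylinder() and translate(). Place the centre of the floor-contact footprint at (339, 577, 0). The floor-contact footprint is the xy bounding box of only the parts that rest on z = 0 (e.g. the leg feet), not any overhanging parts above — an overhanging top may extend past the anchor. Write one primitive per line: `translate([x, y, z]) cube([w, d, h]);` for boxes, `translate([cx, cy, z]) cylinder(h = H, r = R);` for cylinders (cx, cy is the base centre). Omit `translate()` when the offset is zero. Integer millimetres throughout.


translate([339, 577, 0]) cylinder(h = 2485, r = 133);


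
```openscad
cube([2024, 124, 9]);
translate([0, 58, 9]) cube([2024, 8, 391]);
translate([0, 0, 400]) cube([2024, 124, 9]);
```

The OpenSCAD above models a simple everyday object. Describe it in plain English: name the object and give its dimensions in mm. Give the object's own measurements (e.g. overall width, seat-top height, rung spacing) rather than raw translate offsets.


An I-beam lying along x, 2024 mm long. Overall section height 409 mm. Two flanges 124 mm wide (y) and 9 mm thick, one on the floor and one at the top; a web 8 mm thick runs between them, centred on the flange width.


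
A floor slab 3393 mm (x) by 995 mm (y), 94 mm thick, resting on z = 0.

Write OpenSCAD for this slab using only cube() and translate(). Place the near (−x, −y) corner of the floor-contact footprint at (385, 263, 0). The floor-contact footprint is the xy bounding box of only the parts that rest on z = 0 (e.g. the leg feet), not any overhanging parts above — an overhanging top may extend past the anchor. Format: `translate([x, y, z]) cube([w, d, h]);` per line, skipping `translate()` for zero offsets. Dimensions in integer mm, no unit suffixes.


translate([385, 263, 0]) cube([3393, 995, 94]);


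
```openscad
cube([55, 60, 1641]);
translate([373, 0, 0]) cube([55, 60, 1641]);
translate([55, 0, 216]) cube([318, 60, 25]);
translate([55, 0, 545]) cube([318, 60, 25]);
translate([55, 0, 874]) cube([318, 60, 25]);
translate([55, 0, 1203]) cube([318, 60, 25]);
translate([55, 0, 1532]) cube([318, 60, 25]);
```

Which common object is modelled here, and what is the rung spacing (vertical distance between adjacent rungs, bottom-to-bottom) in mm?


A ladder. The rung spacing is 329 mm.

Two tall 55×60 posts with 5 short bars between them — a ladder. Adjacent rungs sit at z = 216 and z = 545, so the spacing is 545 − 216 = 329 mm.


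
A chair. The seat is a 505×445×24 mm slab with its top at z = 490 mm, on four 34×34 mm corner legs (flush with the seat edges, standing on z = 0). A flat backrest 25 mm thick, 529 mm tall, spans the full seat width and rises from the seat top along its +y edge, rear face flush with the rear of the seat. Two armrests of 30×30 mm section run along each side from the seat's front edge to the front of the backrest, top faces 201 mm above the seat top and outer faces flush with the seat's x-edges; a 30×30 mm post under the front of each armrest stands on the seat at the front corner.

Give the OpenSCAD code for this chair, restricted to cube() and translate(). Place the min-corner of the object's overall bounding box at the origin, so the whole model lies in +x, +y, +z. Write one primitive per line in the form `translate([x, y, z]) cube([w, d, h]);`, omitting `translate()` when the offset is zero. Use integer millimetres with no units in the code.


translate([0, 0, 466]) cube([505, 445, 24]);
cube([34, 34, 466]);
translate([471, 0, 0]) cube([34, 34, 466]);
translate([0, 411, 0]) cube([34, 34, 466]);
translate([471, 411, 0]) cube([34, 34, 466]);
translate([0, 420, 490]) cube([505, 25, 529]);
translate([0, 0, 661]) cube([30, 420, 30]);
translate([475, 0, 661]) cube([30, 420, 30]);
translate([0, 0, 490]) cube([30, 30, 171]);
translate([475, 0, 490]) cube([30, 30, 171]);


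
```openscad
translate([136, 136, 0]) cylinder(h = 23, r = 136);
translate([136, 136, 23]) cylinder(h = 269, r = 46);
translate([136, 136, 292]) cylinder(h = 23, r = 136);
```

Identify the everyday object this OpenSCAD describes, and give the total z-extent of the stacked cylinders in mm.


A spool. The overall height is 315 mm.

Three coaxial cylinders, large–small–large — a spool. Two 23 mm flanges and a 269 mm core give 23 + 269 + 23 = 315 mm.


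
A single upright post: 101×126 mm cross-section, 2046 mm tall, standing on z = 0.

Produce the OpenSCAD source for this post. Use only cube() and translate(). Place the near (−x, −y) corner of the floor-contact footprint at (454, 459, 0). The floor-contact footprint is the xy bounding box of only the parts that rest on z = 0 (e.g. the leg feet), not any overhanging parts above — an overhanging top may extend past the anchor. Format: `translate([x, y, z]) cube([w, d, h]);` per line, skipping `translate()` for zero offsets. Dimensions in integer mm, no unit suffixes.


translate([454, 459, 0]) cube([101, 126, 2046]);


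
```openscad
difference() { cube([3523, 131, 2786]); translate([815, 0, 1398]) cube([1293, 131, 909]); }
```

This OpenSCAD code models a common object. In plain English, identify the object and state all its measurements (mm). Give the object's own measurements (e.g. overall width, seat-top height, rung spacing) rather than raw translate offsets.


A wall 3523 mm long (x), 131 mm thick (y), 2786 mm tall, with a rectangular window opening cut through it. The opening is 1293 mm wide and 909 mm tall; its sill is at z = 1398 mm and its near (−x) edge is 815 mm from the wall's −x end. The opening passes through the full wall thickness.


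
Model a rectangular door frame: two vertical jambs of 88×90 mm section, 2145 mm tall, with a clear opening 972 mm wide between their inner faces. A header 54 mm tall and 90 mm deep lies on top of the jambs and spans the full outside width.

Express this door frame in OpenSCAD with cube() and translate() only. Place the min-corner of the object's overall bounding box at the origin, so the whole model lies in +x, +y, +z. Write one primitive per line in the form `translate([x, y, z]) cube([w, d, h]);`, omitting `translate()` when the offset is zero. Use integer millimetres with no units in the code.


cube([88, 90, 2145]);
translate([1060, 0, 0]) cube([88, 90, 2145]);
translate([0, 0, 2145]) cube([1148, 90, 54]);


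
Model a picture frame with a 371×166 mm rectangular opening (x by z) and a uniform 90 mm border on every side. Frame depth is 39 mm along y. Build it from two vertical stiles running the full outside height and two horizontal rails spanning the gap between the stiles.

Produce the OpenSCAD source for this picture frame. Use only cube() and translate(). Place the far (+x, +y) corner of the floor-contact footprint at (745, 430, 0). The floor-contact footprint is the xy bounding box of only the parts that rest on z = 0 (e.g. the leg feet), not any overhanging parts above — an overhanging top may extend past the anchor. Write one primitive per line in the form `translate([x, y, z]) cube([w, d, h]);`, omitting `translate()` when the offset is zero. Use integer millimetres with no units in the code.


translate([194, 391, 0]) cube([90, 39, 346]);
translate([655, 391, 0]) cube([90, 39, 346]);
translate([284, 391, 0]) cube([371, 39, 90]);
translate([284, 391, 256]) cube([371, 39, 90]);


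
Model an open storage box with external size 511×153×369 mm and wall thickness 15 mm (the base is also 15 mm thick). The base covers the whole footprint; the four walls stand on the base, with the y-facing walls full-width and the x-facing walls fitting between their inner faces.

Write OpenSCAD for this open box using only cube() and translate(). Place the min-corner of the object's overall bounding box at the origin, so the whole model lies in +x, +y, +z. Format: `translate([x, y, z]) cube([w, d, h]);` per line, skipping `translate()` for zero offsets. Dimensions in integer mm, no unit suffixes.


cube([511, 153, 15]);
translate([0, 0, 15]) cube([511, 15, 354]);
translate([0, 138, 15]) cube([511, 15, 354]);
translate([0, 15, 15]) cube([15, 123, 354]);
translate([496, 15, 15]) cube([15, 123, 354]);


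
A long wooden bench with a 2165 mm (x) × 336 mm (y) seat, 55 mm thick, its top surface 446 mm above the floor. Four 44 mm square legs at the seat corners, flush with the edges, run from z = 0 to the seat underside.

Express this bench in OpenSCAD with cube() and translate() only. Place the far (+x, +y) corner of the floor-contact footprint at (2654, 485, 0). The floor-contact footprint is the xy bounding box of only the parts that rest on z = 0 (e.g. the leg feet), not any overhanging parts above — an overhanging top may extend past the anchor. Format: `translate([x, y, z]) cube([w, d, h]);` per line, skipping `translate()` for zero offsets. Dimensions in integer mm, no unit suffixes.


// leg_h = 446 − 55 = 391
translate([489, 149, 391]) cube([2165, 336, 55]);
translate([489, 149, 0]) cube([44, 44, 391]);
translate([489, 441, 0]) cube([44, 44, 391]);
translate([2610, 149, 0]) cube([44, 44, 391]);
translate([2610, 441, 0]) cube([44, 44, 391]);


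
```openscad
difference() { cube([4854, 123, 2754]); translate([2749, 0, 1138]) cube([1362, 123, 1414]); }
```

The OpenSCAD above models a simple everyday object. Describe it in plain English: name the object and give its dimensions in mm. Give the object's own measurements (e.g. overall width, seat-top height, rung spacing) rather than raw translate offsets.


A wall 4854 mm long (x), 123 mm thick (y), 2754 mm tall, with a rectangular window opening cut through it. The opening is 1362 mm wide and 1414 mm tall; its sill is at z = 1138 mm and its near (−x) edge is 2749 mm from the wall's −x end. The opening passes through the full wall thickness.


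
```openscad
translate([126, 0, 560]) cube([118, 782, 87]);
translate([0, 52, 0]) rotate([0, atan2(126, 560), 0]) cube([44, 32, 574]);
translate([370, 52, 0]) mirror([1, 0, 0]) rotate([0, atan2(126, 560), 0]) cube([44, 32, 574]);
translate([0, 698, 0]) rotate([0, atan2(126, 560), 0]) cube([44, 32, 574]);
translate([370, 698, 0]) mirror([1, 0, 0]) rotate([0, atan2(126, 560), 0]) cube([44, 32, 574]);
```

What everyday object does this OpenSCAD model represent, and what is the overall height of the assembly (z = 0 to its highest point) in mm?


A sawhorse. The overall height is 647 mm.

A beam across two mirrored pairs of raked legs — a sawhorse. The beam's underside is at z = 560 (matching the legs' vertical rise in atan2(126, 560)) and the beam is 87 mm tall, so its top is at 560 + 87 = 647 mm. The raked legs top out at the beam's underside, so that is the highest point.


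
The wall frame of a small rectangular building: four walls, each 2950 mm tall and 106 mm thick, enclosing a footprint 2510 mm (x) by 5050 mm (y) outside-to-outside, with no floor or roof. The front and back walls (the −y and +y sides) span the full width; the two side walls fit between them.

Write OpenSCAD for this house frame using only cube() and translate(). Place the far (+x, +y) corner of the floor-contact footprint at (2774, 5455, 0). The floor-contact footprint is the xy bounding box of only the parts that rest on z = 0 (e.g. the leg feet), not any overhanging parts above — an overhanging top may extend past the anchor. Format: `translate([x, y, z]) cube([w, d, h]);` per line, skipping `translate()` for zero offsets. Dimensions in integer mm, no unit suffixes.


translate([264, 405, 0]) cube([2510, 106, 2950]);
translate([264, 5349, 0]) cube([2510, 106, 2950]);
translate([264, 511, 0]) cube([106, 4838, 2950]);
translate([2668, 511, 0]) cube([106, 4838, 2950]);


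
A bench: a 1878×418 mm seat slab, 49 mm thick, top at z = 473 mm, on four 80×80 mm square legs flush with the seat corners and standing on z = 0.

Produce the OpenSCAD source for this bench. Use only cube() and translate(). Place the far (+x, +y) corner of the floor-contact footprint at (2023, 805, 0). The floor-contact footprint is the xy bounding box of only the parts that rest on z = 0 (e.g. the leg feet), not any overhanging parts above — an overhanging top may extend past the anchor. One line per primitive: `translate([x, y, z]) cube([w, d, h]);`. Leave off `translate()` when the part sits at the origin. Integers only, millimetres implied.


translate([145, 387, 424]) cube([1878, 418, 49]);
translate([145, 387, 0]) cube([80, 80, 424]);
translate([145, 725, 0]) cube([80, 80, 424]);
translate([1943, 387, 0]) cube([80, 80, 424]);
translate([1943, 725, 0]) cube([80, 80, 424]);


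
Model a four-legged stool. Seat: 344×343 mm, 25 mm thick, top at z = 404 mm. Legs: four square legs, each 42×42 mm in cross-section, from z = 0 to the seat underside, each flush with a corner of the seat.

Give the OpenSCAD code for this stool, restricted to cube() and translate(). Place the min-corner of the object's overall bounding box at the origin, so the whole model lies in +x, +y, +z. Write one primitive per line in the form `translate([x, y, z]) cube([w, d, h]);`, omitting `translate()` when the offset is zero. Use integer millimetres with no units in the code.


translate([0, 0, 379]) cube([344, 343, 25]);
cube([42, 42, 379]);
translate([302, 0, 0]) cube([42, 42, 379]);
translate([0, 301, 0]) cube([42, 42, 379]);
translate([302, 301, 0]) cube([42, 42, 379]);


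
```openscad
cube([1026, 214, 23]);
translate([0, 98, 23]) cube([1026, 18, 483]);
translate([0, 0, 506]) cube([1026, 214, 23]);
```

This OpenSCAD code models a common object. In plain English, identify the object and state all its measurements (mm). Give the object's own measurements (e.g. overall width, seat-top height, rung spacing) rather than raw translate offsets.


An I-beam lying along x, 1026 mm long. Overall section height 529 mm. Two flanges 214 mm wide (y) and 23 mm thick, one on the floor and one at the top; a web 18 mm thick runs between them, centred on the flange width.


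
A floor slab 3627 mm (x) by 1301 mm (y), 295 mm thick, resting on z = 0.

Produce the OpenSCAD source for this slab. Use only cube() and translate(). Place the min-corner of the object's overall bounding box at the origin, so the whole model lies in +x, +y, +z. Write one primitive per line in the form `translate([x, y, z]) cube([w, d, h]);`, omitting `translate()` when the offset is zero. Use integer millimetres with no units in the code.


cube([3627, 1301, 295]);


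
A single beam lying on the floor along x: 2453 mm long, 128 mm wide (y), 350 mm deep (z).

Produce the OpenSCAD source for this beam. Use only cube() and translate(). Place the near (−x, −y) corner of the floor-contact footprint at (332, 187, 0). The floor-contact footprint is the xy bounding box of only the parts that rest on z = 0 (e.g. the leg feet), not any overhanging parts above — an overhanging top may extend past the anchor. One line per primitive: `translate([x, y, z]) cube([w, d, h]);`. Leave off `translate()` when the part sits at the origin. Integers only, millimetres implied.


translate([332, 187, 0]) cube([2453, 128, 350]);


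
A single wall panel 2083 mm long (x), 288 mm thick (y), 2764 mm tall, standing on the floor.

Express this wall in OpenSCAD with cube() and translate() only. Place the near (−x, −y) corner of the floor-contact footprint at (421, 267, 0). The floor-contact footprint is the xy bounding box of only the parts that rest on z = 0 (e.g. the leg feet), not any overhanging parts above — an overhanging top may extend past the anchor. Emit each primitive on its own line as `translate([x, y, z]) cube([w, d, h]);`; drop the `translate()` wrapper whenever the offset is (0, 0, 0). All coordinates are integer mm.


translate([421, 267, 0]) cube([2083, 288, 2764]);


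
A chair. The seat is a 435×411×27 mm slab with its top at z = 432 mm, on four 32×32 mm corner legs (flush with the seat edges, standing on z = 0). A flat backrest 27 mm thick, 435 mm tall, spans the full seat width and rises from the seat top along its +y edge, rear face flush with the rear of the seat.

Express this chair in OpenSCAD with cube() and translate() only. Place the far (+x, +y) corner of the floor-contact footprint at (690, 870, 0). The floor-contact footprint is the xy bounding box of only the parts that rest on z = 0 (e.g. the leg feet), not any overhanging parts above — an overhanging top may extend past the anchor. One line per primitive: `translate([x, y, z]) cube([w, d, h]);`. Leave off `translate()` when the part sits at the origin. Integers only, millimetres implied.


// leg_h = 432 - 27 = 405
translate([255, 459, 405]) cube([435, 411, 27]);
translate([255, 459, 0]) cube([32, 32, 405]);
translate([658, 459, 0]) cube([32, 32, 405]);
translate([255, 838, 0]) cube([32, 32, 405]);
translate([658, 838, 0]) cube([32, 32, 405]);
translate([255, 843, 432]) cube([435, 27, 435]);
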